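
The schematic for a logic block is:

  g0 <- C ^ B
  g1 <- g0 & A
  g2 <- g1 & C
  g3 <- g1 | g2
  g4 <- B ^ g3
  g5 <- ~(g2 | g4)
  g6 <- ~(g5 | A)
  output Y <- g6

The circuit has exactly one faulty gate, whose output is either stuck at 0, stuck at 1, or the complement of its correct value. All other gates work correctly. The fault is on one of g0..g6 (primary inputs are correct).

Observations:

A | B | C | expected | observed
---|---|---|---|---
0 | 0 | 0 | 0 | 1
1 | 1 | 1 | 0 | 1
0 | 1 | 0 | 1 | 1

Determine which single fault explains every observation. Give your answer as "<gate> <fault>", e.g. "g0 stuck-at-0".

Fault-free values for test 1 (A=0, B=0, C=0): g0=0, g1=0, g2=0, g3=0, g4=0, g5=1, g6=0, giving Y=0. Observed 1.
Test 1: faults giving observed 1 are {g1 stuck-at-1, g1 inverted output, g2 stuck-at-1, g2 inverted output, g3 stuck-at-1, g3 inverted output, g4 stuck-at-1, g4 inverted output, g5 stuck-at-0, g5 inverted output, g6 stuck-at-1, g6 inverted output}.
Test 2 (A=1, B=1, C=1): fault-free g0=0, g1=0, g2=0, g3=0, g4=1, g5=0, g6=0 → 0; observed 1. Eliminates g1 stuck-at-1, g1 inverted output, g2 stuck-at-1, g2 inverted output, g3 stuck-at-1, g3 inverted output, g4 stuck-at-1, g4 inverted output, g5 stuck-at-0, g5 inverted output.
Test 3 (A=0, B=1, C=0): fault-free g0=1, g1=0, g2=0, g3=0, g4=1, g5=0, g6=1 → 1; observed 1. Eliminates g6 inverted output.
Only g6 stuck-at-1 is consistent with every test.

g6 stuck-at-1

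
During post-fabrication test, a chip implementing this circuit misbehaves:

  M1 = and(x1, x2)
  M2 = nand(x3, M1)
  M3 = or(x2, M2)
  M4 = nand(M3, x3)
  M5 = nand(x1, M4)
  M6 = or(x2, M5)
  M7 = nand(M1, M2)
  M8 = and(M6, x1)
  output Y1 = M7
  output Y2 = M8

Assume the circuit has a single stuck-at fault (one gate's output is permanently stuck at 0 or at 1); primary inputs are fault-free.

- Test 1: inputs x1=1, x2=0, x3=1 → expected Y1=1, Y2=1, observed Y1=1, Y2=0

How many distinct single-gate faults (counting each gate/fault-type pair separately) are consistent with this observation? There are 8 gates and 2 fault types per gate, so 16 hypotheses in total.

Fault-free: M1=0, M2=1, M3=1, M4=0, M5=1, M6=1, M7=1, M8=1 → Y1=1, Y2=1. Observed Y1=1, Y2=0.
  M1: stuck-at-1 ✓; others ✗
  M2: stuck-at-0 ✓; others ✗
  M3: stuck-at-0 ✓; others ✗
  M4: stuck-at-1 ✓; others ✗
  M5: stuck-at-0 ✓; others ✗
  M6: stuck-at-0 ✓; others ✗
  M7: none of the 2 fault types match ✗
  M8: stuck-at-0 ✓; others ✗
Consistent faults: {M1 stuck-at-1, M2 stuck-at-0, M3 stuck-at-0, M4 stuck-at-1, M5 stuck-at-0, M6 stuck-at-0, M8 stuck-at-0} — 7 in all.

7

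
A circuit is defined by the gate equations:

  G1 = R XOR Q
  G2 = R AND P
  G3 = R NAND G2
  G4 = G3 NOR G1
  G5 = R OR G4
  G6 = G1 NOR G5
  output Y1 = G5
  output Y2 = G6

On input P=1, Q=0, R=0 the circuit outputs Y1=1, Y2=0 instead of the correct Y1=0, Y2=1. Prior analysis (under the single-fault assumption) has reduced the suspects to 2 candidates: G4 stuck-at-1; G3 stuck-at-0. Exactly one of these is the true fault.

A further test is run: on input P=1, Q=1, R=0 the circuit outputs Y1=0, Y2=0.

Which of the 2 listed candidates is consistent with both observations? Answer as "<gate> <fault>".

Evaluate each candidate on input P=1, Q=1, R=0:
  G4 stuck-at-1: G1=1, G2=0, G3=1, G4=1 [stuck-at-1], G5=1, G6=0 → Y1=1, Y2=0 — eliminated
  G3 stuck-at-0: G1=1, G2=0, G3=0 [stuck-at-0], G4=0, G5=0, G6=0 → Y1=0, Y2=0 — matches
Only G3 stuck-at-0 reproduces the observed Y1=0, Y2=0.

G3 stuck-at-0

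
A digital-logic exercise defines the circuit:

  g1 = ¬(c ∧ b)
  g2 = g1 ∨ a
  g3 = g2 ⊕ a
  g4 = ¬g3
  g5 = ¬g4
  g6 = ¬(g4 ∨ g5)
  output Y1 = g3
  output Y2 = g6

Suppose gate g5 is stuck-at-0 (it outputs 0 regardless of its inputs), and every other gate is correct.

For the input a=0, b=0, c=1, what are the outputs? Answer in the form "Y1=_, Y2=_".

Y1=1, Y2=1

Propagate with g5 forced: g1=1, g2=1, g3=1, g4=0, g5=0 [stuck-at-0], g6=1.
So the outputs are Y1=1, Y2=1. (Without the fault they would be Y1=1, Y2=0.)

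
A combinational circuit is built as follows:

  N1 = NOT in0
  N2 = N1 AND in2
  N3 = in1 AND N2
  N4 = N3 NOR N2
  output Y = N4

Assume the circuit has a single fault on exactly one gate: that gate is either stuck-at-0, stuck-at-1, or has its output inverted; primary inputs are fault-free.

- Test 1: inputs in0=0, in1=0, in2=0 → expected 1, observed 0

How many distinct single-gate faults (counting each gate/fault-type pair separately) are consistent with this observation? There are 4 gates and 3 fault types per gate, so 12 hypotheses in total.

Fault-free: N1=1, N2=0, N3=0, N4=1 → 1. Observed 0.
  N1 stuck-at-0: output 1 ✗
  N1 stuck-at-1: output 1 ✗
  N1 inverted output: output 1 ✗
  N2 stuck-at-0: output 1 ✗
  N2 stuck-at-1: output 0 ✓
  N2 inverted output: output 0 ✓
  N3 stuck-at-0: output 1 ✗
  N3 stuck-at-1: output 0 ✓
  N3 inverted output: output 0 ✓
  N4 stuck-at-0: output 0 ✓
  N4 stuck-at-1: output 1 ✗
  N4 inverted output: output 0 ✓
Consistent faults: {N2 stuck-at-1, N2 inverted output, N3 stuck-at-1, N3 inverted output, N4 stuck-at-0, N4 inverted output} — 6 in all.

6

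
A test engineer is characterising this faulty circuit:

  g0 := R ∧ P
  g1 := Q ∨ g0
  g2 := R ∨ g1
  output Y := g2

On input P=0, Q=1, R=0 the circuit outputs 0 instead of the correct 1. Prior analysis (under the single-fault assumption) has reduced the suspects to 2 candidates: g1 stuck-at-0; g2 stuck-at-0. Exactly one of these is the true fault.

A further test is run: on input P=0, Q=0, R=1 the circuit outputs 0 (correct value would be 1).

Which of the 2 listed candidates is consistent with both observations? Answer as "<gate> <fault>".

Evaluate each candidate on input P=0, Q=0, R=1:
  g1 stuck-at-0: g0=0, g1=0 [stuck-at-0], g2=1 → 1 — eliminated
  g2 stuck-at-0: g0=0, g1=0, g2=0 [stuck-at-0] → 0 — matches
Only g2 stuck-at-0 reproduces the observed 0.

g2 stuck-at-0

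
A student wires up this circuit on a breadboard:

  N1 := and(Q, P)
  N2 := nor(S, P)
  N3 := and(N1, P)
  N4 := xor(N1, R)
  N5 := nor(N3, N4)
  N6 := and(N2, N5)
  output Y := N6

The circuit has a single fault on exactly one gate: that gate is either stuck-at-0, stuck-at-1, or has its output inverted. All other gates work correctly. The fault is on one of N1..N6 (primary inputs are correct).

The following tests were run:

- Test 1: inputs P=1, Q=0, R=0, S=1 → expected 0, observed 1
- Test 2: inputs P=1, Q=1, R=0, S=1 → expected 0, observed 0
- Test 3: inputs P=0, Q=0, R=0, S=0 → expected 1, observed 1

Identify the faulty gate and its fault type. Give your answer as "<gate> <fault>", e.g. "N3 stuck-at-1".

N2 stuck-at-1

Fault-free values for test 1 (P=1, Q=0, R=0, S=1): N1=0, N2=0, N3=0, N4=0, N5=1, N6=0, giving Y=0. Observed 1.
Test 1: faults giving observed 1 are {N2 stuck-at-1, N2 inverted output, N6 stuck-at-1, N6 inverted output}.
Test 2 (P=1, Q=1, R=0, S=1): fault-free N1=1, N2=0, N3=1, N4=1, N5=0, N6=0 → 0; observed 0. Eliminates N6 stuck-at-1, N6 inverted output.
Test 3 (P=0, Q=0, R=0, S=0): fault-free N1=0, N2=1, N3=0, N4=0, N5=1, N6=1 → 1; observed 1. Eliminates N2 inverted output.
Only N2 stuck-at-1 is consistent with every test.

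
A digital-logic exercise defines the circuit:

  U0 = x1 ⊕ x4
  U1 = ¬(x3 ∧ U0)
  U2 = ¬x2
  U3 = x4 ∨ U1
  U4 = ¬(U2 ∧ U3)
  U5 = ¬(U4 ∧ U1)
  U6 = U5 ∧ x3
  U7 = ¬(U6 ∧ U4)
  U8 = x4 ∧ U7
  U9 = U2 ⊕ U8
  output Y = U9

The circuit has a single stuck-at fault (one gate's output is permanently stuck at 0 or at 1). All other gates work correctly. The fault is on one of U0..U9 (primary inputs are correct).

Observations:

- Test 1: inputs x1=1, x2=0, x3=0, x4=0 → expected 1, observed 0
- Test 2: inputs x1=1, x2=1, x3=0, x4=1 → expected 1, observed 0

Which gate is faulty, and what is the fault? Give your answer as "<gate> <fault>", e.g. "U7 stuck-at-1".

U9 stuck-at-0

Fault-free values for test 1 (x1=1, x2=0, x3=0, x4=0): U0=1, U1=1, U2=1, U3=1, U4=0, U5=1, U6=0, U7=1, U8=0, U9=1, giving Y=1. Observed 0.
Test 1: faults giving observed 0 are {U2 stuck-at-0, U8 stuck-at-1, U9 stuck-at-0}.
Test 2 (x1=1, x2=1, x3=0, x4=1): fault-free U0=0, U1=1, U2=0, U3=1, U4=1, U5=0, U6=0, U7=1, U8=1, U9=1 → 1; observed 0. Eliminates U2 stuck-at-0, U8 stuck-at-1.
Only U9 stuck-at-0 is consistent with every test.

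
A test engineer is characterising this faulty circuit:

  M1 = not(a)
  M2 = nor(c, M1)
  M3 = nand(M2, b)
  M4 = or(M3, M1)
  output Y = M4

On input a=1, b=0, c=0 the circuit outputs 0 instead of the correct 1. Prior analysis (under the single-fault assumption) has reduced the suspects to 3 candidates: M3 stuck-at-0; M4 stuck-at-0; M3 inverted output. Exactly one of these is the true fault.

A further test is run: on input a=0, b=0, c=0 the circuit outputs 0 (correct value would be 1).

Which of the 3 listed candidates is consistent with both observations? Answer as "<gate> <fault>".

M4 stuck-at-0

Evaluate each candidate on input a=0, b=0, c=0:
  M3 stuck-at-0: M1=1, M2=0, M3=0 [stuck-at-0], M4=1 → 1 — eliminated
  M4 stuck-at-0: M1=1, M2=0, M3=1, M4=0 [stuck-at-0] → 0 — matches
  M3 inverted output: M1=1, M2=0, M3=0 [inverted output], M4=1 → 1 — eliminated
Only M4 stuck-at-0 reproduces the observed 0.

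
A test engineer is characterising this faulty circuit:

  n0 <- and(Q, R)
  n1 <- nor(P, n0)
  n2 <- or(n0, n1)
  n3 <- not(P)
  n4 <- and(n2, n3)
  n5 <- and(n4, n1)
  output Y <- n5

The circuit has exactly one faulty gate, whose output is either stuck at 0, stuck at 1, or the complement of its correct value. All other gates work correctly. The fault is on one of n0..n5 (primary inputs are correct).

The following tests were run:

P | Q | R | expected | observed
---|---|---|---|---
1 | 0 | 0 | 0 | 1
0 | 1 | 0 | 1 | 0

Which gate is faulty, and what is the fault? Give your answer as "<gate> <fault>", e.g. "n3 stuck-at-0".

n5 inverted output

Fault-free values for test 1 (P=1, Q=0, R=0): n0=0, n1=0, n2=0, n3=0, n4=0, n5=0, giving Y=0. Observed 1.
Test 1: faults giving observed 1 are {n5 stuck-at-1, n5 inverted output}.
Test 2 (P=0, Q=1, R=0): fault-free n0=0, n1=1, n2=1, n3=1, n4=1, n5=1 → 1; observed 0. Eliminates n5 stuck-at-1.
Only n5 inverted output is consistent with every test.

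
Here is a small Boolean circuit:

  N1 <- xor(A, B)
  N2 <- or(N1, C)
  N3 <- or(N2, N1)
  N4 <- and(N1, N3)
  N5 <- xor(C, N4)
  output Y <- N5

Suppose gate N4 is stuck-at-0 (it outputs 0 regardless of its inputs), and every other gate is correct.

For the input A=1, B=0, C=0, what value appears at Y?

Propagate with N4 forced: N1=1, N2=1, N3=1, N4=0 [stuck-at-0], N5=0.
So Y = 0. (Without the fault it would be 1.)

0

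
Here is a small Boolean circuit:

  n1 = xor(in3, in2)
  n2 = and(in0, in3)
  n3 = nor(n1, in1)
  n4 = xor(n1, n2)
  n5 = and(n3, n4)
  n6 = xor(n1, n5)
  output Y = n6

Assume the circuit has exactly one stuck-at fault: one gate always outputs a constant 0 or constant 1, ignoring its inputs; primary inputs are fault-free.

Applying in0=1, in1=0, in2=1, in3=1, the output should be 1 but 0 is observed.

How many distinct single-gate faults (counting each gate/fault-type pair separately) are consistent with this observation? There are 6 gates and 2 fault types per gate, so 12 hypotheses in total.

5

Fault-free: n1=0, n2=1, n3=1, n4=1, n5=1, n6=1 → 1. Observed 0.
  n1 stuck-at-0: output 1 ✗
  n1 stuck-at-1: output 1 ✗
  n2 stuck-at-0: output 0 ✓
  n2 stuck-at-1: output 1 ✗
  n3 stuck-at-0: output 0 ✓
  n3 stuck-at-1: output 1 ✗
  n4 stuck-at-0: output 0 ✓
  n4 stuck-at-1: output 1 ✗
  n5 stuck-at-0: output 0 ✓
  n5 stuck-at-1: output 1 ✗
  n6 stuck-at-0: output 0 ✓
  n6 stuck-at-1: output 1 ✗
Consistent faults: {n2 stuck-at-0, n3 stuck-at-0, n4 stuck-at-0, n5 stuck-at-0, n6 stuck-at-0} — 5 in all.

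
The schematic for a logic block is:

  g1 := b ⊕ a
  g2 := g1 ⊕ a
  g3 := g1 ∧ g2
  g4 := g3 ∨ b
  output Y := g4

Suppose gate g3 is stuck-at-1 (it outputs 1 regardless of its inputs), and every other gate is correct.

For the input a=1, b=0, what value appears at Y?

Propagate with g3 forced: g1=1, g2=0, g3=1 [stuck-at-1], g4=1.
So Y = 1. (Without the fault it would be 0.)

1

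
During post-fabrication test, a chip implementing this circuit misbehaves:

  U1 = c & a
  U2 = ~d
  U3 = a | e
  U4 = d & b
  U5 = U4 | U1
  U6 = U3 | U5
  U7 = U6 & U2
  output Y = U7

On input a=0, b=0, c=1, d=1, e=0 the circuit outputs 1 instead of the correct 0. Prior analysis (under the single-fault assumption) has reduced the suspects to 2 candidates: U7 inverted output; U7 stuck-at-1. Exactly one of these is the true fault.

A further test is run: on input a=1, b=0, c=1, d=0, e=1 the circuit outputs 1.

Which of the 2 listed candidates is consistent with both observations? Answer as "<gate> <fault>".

U7 stuck-at-1

Evaluate each candidate on input a=1, b=0, c=1, d=0, e=1:
  U7 inverted output: U1=1, U2=1, U3=1, U4=0, U5=1, U6=1, U7=0 [inverted output] → 0 — eliminated
  U7 stuck-at-1: U1=1, U2=1, U3=1, U4=0, U5=1, U6=1, U7=1 [stuck-at-1] → 1 — matches
Only U7 stuck-at-1 reproduces the observed 1.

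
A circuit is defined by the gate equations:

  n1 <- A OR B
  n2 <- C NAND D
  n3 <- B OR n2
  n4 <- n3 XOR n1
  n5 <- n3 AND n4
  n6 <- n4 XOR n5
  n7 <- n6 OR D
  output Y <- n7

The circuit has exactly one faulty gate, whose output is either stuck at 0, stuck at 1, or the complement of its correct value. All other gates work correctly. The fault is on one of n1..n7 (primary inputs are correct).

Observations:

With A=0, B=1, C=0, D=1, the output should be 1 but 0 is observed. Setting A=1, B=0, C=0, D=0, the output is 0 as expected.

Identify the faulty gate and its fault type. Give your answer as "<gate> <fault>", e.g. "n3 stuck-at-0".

n7 stuck-at-0

Fault-free values for test 1 (A=0, B=1, C=0, D=1): n1=1, n2=1, n3=1, n4=0, n5=0, n6=0, n7=1, giving Y=1. Observed 0.
Test 1: faults giving observed 0 are {n7 stuck-at-0, n7 inverted output}.
Test 2 (A=1, B=0, C=0, D=0): fault-free n1=1, n2=1, n3=1, n4=0, n5=0, n6=0, n7=0 → 0; observed 0. Eliminates n7 inverted output.
Only n7 stuck-at-0 is consistent with every test.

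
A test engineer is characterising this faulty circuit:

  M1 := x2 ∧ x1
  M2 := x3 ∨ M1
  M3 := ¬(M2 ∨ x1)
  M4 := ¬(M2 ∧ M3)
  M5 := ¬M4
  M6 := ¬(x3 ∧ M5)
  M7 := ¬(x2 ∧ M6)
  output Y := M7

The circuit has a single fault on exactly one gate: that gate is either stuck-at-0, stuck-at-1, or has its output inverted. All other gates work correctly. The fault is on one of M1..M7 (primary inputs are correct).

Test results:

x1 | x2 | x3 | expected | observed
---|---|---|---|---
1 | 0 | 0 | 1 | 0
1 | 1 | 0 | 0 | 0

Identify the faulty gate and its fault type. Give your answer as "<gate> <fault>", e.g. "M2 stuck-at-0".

Fault-free values for test 1 (x1=1, x2=0, x3=0): M1=0, M2=0, M3=0, M4=1, M5=0, M6=1, M7=1, giving Y=1. Observed 0.
Test 1: faults giving observed 0 are {M7 stuck-at-0, M7 inverted output}.
Test 2 (x1=1, x2=1, x3=0): fault-free M1=1, M2=1, M3=0, M4=1, M5=0, M6=1, M7=0 → 0; observed 0. Eliminates M7 inverted output.
Only M7 stuck-at-0 is consistent with every test.

M7 stuck-at-0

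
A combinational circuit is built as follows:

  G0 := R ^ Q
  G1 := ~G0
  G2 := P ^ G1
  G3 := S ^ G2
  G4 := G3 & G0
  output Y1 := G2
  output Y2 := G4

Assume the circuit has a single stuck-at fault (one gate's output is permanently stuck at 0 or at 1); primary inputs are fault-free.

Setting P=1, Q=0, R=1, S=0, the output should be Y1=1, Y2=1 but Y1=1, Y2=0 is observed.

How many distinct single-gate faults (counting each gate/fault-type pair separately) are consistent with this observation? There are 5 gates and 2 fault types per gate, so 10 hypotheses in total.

Fault-free: G0=1, G1=0, G2=1, G3=1, G4=1 → Y1=1, Y2=1. Observed Y1=1, Y2=0.
  G0 stuck-at-0: output Y1=0, Y2=0 ✗
  G0 stuck-at-1: output Y1=1, Y2=1 ✗
  G1 stuck-at-0: output Y1=1, Y2=1 ✗
  G1 stuck-at-1: output Y1=0, Y2=0 ✗
  G2 stuck-at-0: output Y1=0, Y2=0 ✗
  G2 stuck-at-1: output Y1=1, Y2=1 ✗
  G3 stuck-at-0: output Y1=1, Y2=0 ✓
  G3 stuck-at-1: output Y1=1, Y2=1 ✗
  G4 stuck-at-0: output Y1=1, Y2=0 ✓
  G4 stuck-at-1: output Y1=1, Y2=1 ✗
Consistent faults: {G3 stuck-at-0, G4 stuck-at-0} — 2 in all.

2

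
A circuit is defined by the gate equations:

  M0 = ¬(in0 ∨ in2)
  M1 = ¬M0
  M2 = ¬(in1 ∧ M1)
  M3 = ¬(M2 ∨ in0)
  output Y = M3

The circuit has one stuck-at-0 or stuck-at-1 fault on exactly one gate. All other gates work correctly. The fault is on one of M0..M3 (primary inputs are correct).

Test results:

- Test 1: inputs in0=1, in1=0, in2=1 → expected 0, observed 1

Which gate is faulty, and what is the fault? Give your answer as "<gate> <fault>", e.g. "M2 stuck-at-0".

Fault-free values for test 1 (in0=1, in1=0, in2=1): M0=0, M1=1, M2=1, M3=0, giving Y=0. Observed 1.
Test 1: faults giving observed 1 are {M3 stuck-at-1}.
Only M3 stuck-at-1 is consistent with every test.

M3 stuck-at-1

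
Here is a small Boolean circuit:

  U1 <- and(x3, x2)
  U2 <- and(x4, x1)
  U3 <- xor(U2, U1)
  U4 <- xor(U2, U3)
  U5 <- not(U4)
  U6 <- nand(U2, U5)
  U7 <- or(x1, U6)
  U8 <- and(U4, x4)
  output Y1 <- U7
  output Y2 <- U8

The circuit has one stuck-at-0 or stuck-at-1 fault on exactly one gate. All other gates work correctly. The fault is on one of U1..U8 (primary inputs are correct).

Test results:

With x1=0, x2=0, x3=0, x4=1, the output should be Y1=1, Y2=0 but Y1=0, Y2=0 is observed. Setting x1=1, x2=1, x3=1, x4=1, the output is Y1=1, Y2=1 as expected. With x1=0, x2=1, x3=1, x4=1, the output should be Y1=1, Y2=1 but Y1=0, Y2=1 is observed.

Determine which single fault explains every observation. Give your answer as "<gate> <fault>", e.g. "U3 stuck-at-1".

U6 stuck-at-0

Fault-free values for test 1 (x1=0, x2=0, x3=0, x4=1): U1=0, U2=0, U3=0, U4=0, U5=1, U6=1, U7=1, U8=0, giving Y1=1, Y2=0. Observed Y1=0, Y2=0.
Test 1: faults giving observed Y1=0, Y2=0 are {U2 stuck-at-1, U6 stuck-at-0, U7 stuck-at-0}.
Test 2 (x1=1, x2=1, x3=1, x4=1): fault-free U1=1, U2=1, U3=0, U4=1, U5=0, U6=1, U7=1, U8=1 → Y1=1, Y2=1; observed Y1=1, Y2=1. Eliminates U7 stuck-at-0.
Test 3 (x1=0, x2=1, x3=1, x4=1): fault-free U1=1, U2=0, U3=1, U4=1, U5=0, U6=1, U7=1, U8=1 → Y1=1, Y2=1; observed Y1=0, Y2=1. Eliminates U2 stuck-at-1.
Only U6 stuck-at-0 is consistent with every test.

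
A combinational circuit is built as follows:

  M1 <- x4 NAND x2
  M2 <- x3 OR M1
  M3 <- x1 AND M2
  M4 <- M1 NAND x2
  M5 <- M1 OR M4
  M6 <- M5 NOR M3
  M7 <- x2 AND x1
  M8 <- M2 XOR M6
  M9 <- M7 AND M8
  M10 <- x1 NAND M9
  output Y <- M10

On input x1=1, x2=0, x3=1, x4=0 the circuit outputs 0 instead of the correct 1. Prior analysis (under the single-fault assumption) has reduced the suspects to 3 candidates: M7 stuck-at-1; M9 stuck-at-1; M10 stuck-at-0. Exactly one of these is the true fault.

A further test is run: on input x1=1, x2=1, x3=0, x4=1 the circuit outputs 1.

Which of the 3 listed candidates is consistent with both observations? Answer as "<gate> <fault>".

M7 stuck-at-1

Evaluate each candidate on input x1=1, x2=1, x3=0, x4=1:
  M7 stuck-at-1: M1=0, M2=0, M3=0, M4=1, M5=1, M6=0, M7=1 [stuck-at-1], M8=0, M9=0, M10=1 → 1 — matches
  M9 stuck-at-1: M1=0, M2=0, M3=0, M4=1, M5=1, M6=0, M7=1, M8=0, M9=1 [stuck-at-1], M10=0 → 0 — eliminated
  M10 stuck-at-0: M1=0, M2=0, M3=0, M4=1, M5=1, M6=0, M7=1, M8=0, M9=0, M10=0 [stuck-at-0] → 0 — eliminated
Only M7 stuck-at-1 reproduces the observed 1.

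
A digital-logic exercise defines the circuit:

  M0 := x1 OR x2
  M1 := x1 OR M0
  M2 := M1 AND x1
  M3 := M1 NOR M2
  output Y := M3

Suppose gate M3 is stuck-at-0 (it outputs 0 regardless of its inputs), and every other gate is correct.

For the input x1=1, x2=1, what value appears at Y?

Propagate with M3 forced: M0=1, M1=1, M2=1, M3=0 [stuck-at-0].
So Y = 0. (Same as the fault-free value — the fault is masked on this input.)

0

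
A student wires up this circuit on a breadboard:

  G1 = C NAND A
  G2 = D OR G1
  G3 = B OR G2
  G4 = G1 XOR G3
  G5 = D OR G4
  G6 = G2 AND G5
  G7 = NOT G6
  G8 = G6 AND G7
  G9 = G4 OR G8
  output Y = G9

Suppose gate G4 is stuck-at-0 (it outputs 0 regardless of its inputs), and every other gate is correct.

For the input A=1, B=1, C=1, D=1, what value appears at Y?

0

Propagate with G4 forced: G1=0, G2=1, G3=1, G4=0 [stuck-at-0], G5=1, G6=1, G7=0, G8=0, G9=0.
So Y = 0. (Without the fault it would be 1.)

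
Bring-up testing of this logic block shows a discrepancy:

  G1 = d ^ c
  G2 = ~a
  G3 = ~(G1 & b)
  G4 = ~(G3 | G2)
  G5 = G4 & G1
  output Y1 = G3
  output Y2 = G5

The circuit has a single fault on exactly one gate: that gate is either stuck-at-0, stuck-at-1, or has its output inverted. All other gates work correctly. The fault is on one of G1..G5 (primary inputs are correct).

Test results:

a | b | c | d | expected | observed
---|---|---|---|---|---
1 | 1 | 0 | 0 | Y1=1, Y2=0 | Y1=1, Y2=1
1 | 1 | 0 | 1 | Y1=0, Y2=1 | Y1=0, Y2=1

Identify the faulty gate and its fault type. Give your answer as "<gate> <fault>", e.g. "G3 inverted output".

Fault-free values for test 1 (a=1, b=1, c=0, d=0): G1=0, G2=0, G3=1, G4=0, G5=0, giving Y1=1, Y2=0. Observed Y1=1, Y2=1.
Test 1: faults giving observed Y1=1, Y2=1 are {G5 stuck-at-1, G5 inverted output}.
Test 2 (a=1, b=1, c=0, d=1): fault-free G1=1, G2=0, G3=0, G4=1, G5=1 → Y1=0, Y2=1; observed Y1=0, Y2=1. Eliminates G5 inverted output.
Only G5 stuck-at-1 is consistent with every test.

G5 stuck-at-1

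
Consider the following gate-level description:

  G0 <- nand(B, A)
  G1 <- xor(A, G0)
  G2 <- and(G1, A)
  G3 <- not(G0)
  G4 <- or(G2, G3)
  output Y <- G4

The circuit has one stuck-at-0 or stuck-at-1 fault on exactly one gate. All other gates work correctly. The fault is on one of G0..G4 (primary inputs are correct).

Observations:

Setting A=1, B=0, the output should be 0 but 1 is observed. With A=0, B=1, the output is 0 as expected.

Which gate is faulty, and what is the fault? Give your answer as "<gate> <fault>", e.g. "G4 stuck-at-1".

Fault-free values for test 1 (A=1, B=0): G0=1, G1=0, G2=0, G3=0, G4=0, giving Y=0. Observed 1.
Test 1: faults giving observed 1 are {G0 stuck-at-0, G1 stuck-at-1, G2 stuck-at-1, G3 stuck-at-1, G4 stuck-at-1}.
Test 2 (A=0, B=1): fault-free G0=1, G1=1, G2=0, G3=0, G4=0 → 0; observed 0. Eliminates G0 stuck-at-0, G2 stuck-at-1, G3 stuck-at-1, G4 stuck-at-1.
Only G1 stuck-at-1 is consistent with every test.

G1 stuck-at-1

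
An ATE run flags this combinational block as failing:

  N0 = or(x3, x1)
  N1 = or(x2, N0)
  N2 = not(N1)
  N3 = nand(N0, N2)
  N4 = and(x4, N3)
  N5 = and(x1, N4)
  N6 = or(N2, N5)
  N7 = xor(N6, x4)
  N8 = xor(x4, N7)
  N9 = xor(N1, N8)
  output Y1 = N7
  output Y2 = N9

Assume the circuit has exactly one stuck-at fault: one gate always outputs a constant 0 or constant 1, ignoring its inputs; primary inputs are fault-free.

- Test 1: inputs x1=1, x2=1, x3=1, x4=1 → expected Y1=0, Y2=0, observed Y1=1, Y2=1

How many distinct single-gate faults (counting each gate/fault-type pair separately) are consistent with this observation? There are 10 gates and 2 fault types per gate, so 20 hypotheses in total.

Fault-free: N0=1, N1=1, N2=0, N3=1, N4=1, N5=1, N6=1, N7=0, N8=1, N9=0 → Y1=0, Y2=0. Observed Y1=1, Y2=1.
  N0: none of the 2 fault types match ✗
  N1: none of the 2 fault types match ✗
  N2: none of the 2 fault types match ✗
  N3: stuck-at-0 ✓; others ✗
  N4: stuck-at-0 ✓; others ✗
  N5: stuck-at-0 ✓; others ✗
  N6: stuck-at-0 ✓; others ✗
  N7: stuck-at-1 ✓; others ✗
  N8: none of the 2 fault types match ✗
  N9: none of the 2 fault types match ✗
Consistent faults: {N3 stuck-at-0, N4 stuck-at-0, N5 stuck-at-0, N6 stuck-at-0, N7 stuck-at-1} — 5 in all.

5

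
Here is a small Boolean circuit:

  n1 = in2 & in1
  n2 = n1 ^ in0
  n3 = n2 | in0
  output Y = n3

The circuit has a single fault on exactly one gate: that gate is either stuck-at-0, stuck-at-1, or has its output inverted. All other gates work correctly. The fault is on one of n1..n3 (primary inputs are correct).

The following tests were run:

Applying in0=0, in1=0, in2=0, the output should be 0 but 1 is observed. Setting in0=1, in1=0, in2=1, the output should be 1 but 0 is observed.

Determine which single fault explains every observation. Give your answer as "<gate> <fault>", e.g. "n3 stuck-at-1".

Fault-free values for test 1 (in0=0, in1=0, in2=0): n1=0, n2=0, n3=0, giving Y=0. Observed 1.
Test 1: faults giving observed 1 are {n1 stuck-at-1, n1 inverted output, n2 stuck-at-1, n2 inverted output, n3 stuck-at-1, n3 inverted output}.
Test 2 (in0=1, in1=0, in2=1): fault-free n1=0, n2=1, n3=1 → 1; observed 0. Eliminates n1 stuck-at-1, n1 inverted output, n2 stuck-at-1, n2 inverted output, n3 stuck-at-1.
Only n3 inverted output is consistent with every test.

n3 inverted output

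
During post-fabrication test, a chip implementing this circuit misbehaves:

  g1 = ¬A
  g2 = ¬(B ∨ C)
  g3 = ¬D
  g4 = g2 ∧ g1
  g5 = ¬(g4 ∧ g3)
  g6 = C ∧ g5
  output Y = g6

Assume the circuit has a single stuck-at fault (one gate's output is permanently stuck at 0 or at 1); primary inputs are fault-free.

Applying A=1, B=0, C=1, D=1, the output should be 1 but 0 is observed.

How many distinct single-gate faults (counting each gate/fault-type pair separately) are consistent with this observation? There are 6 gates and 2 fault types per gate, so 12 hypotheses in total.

Fault-free: g1=0, g2=0, g3=0, g4=0, g5=1, g6=1 → 1. Observed 0.
  g1 stuck-at-0: output 1 ✗
  g1 stuck-at-1: output 1 ✗
  g2 stuck-at-0: output 1 ✗
  g2 stuck-at-1: output 1 ✗
  g3 stuck-at-0: output 1 ✗
  g3 stuck-at-1: output 1 ✗
  g4 stuck-at-0: output 1 ✗
  g4 stuck-at-1: output 1 ✗
  g5 stuck-at-0: output 0 ✓
  g5 stuck-at-1: output 1 ✗
  g6 stuck-at-0: output 0 ✓
  g6 stuck-at-1: output 1 ✗
Consistent faults: {g5 stuck-at-0, g6 stuck-at-0} — 2 in all.

2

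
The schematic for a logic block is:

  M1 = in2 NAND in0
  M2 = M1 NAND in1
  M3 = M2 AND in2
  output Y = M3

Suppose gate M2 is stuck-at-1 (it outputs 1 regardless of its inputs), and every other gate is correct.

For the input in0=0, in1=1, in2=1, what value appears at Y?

Propagate with M2 forced: M1=1, M2=1 [stuck-at-1], M3=1.
So Y = 1. (Without the fault it would be 0.)

1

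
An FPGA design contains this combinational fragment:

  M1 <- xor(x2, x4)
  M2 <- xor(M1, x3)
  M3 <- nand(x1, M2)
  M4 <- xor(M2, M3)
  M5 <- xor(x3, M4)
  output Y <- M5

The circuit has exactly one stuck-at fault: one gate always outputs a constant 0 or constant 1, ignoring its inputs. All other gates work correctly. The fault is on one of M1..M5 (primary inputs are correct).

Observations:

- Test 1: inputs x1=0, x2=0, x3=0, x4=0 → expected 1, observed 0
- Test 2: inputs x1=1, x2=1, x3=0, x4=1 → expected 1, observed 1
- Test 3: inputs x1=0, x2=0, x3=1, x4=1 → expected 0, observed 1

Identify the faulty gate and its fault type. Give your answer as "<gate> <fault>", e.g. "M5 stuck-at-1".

M2 stuck-at-1

Fault-free values for test 1 (x1=0, x2=0, x3=0, x4=0): M1=0, M2=0, M3=1, M4=1, M5=1, giving Y=1. Observed 0.
Test 1: faults giving observed 0 are {M1 stuck-at-1, M2 stuck-at-1, M3 stuck-at-0, M4 stuck-at-0, M5 stuck-at-0}.
Test 2 (x1=1, x2=1, x3=0, x4=1): fault-free M1=0, M2=0, M3=1, M4=1, M5=1 → 1; observed 1. Eliminates M3 stuck-at-0, M4 stuck-at-0, M5 stuck-at-0.
Test 3 (x1=0, x2=0, x3=1, x4=1): fault-free M1=1, M2=0, M3=1, M4=1, M5=0 → 0; observed 1. Eliminates M1 stuck-at-1.
Only M2 stuck-at-1 is consistent with every test.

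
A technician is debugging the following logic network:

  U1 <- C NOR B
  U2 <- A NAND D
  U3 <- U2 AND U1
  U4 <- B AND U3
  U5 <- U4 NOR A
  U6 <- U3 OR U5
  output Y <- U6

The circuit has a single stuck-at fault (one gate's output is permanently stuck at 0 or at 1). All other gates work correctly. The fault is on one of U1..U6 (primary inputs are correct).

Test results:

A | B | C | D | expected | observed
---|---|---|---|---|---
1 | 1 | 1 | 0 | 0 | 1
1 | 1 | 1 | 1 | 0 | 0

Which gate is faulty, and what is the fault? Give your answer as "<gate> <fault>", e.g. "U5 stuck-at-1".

Fault-free values for test 1 (A=1, B=1, C=1, D=0): U1=0, U2=1, U3=0, U4=0, U5=0, U6=0, giving Y=0. Observed 1.
Test 1: faults giving observed 1 are {U1 stuck-at-1, U3 stuck-at-1, U5 stuck-at-1, U6 stuck-at-1}.
Test 2 (A=1, B=1, C=1, D=1): fault-free U1=0, U2=0, U3=0, U4=0, U5=0, U6=0 → 0; observed 0. Eliminates U3 stuck-at-1, U5 stuck-at-1, U6 stuck-at-1.
Only U1 stuck-at-1 is consistent with every test.

U1 stuck-at-1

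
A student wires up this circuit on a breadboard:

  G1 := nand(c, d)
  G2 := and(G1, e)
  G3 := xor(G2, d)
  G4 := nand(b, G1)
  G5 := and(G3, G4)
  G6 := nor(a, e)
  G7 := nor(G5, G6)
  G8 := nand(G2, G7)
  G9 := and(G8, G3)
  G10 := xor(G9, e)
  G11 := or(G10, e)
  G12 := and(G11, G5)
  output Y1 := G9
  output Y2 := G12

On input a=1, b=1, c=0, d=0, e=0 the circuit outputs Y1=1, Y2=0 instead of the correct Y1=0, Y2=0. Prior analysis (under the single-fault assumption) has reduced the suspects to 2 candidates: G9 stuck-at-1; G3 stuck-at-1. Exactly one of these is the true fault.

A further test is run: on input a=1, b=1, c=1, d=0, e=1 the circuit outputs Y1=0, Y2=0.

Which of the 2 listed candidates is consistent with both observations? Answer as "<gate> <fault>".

G3 stuck-at-1

Evaluate each candidate on input a=1, b=1, c=1, d=0, e=1:
  G9 stuck-at-1: G1=1, G2=1, G3=1, G4=0, G5=0, G6=0, G7=1, G8=0, G9=1 [stuck-at-1], G10=0, G11=1, G12=0 → Y1=1, Y2=0 — eliminated
  G3 stuck-at-1: G1=1, G2=1, G3=1 [stuck-at-1], G4=0, G5=0, G6=0, G7=1, G8=0, G9=0, G10=1, G11=1, G12=0 → Y1=0, Y2=0 — matches
Only G3 stuck-at-1 reproduces the observed Y1=0, Y2=0.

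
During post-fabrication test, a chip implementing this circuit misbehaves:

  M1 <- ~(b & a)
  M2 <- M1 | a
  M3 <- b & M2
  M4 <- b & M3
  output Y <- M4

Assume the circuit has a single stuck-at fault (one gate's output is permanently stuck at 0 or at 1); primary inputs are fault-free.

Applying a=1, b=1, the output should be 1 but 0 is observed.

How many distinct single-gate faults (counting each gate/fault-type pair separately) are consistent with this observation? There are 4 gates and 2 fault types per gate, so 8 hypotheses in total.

Fault-free: M1=0, M2=1, M3=1, M4=1 → 1. Observed 0.
  M1 stuck-at-0: output 1 ✗
  M1 stuck-at-1: output 1 ✗
  M2 stuck-at-0: output 0 ✓
  M2 stuck-at-1: output 1 ✗
  M3 stuck-at-0: output 0 ✓
  M3 stuck-at-1: output 1 ✗
  M4 stuck-at-0: output 0 ✓
  M4 stuck-at-1: output 1 ✗
Consistent faults: {M2 stuck-at-0, M3 stuck-at-0, M4 stuck-at-0} — 3 in all.

3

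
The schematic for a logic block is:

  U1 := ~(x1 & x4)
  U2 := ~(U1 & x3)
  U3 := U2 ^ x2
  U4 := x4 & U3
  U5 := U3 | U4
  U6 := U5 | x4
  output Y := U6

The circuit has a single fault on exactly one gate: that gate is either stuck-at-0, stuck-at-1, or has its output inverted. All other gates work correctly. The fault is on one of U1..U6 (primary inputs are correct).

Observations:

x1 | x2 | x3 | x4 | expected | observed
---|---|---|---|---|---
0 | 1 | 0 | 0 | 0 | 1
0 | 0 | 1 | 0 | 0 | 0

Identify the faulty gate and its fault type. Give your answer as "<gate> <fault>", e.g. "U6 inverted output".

U2 stuck-at-0

Fault-free values for test 1 (x1=0, x2=1, x3=0, x4=0): U1=1, U2=1, U3=0, U4=0, U5=0, U6=0, giving Y=0. Observed 1.
Test 1: faults giving observed 1 are {U2 stuck-at-0, U2 inverted output, U3 stuck-at-1, U3 inverted output, U4 stuck-at-1, U4 inverted output, U5 stuck-at-1, U5 inverted output, U6 stuck-at-1, U6 inverted output}.
Test 2 (x1=0, x2=0, x3=1, x4=0): fault-free U1=1, U2=0, U3=0, U4=0, U5=0, U6=0 → 0; observed 0. Eliminates U2 inverted output, U3 stuck-at-1, U3 inverted output, U4 stuck-at-1, U4 inverted output, U5 stuck-at-1, U5 inverted output, U6 stuck-at-1, U6 inverted output.
Only U2 stuck-at-0 is consistent with every test.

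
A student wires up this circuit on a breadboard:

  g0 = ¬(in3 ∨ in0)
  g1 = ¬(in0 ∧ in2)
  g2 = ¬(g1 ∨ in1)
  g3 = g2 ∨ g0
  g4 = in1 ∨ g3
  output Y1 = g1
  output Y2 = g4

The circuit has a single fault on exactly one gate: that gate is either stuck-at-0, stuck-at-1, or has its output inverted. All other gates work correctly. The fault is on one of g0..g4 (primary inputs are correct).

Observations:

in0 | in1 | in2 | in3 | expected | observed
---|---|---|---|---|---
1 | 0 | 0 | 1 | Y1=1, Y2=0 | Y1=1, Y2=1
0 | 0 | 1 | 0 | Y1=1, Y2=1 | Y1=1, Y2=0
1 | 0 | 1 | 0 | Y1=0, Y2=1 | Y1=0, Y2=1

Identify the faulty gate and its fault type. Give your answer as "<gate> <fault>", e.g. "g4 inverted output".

g0 inverted output

Fault-free values for test 1 (in0=1, in1=0, in2=0, in3=1): g0=0, g1=1, g2=0, g3=0, g4=0, giving Y1=1, Y2=0. Observed Y1=1, Y2=1.
Test 1: faults giving observed Y1=1, Y2=1 are {g0 stuck-at-1, g0 inverted output, g2 stuck-at-1, g2 inverted output, g3 stuck-at-1, g3 inverted output, g4 stuck-at-1, g4 inverted output}.
Test 2 (in0=0, in1=0, in2=1, in3=0): fault-free g0=1, g1=1, g2=0, g3=1, g4=1 → Y1=1, Y2=1; observed Y1=1, Y2=0. Eliminates g0 stuck-at-1, g2 stuck-at-1, g2 inverted output, g3 stuck-at-1, g4 stuck-at-1.
Test 3 (in0=1, in1=0, in2=1, in3=0): fault-free g0=0, g1=0, g2=1, g3=1, g4=1 → Y1=0, Y2=1; observed Y1=0, Y2=1. Eliminates g3 inverted output, g4 inverted output.
Only g0 inverted output is consistent with every test.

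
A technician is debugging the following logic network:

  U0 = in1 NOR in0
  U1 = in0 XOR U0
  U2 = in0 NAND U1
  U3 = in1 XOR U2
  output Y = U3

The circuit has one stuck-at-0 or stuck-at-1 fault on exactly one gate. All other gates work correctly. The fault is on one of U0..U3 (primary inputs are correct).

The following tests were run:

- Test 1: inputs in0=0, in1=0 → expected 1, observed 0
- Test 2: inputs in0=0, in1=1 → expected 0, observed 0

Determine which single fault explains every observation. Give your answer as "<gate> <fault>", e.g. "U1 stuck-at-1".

U3 stuck-at-0

Fault-free values for test 1 (in0=0, in1=0): U0=1, U1=1, U2=1, U3=1, giving Y=1. Observed 0.
Test 1: faults giving observed 0 are {U2 stuck-at-0, U3 stuck-at-0}.
Test 2 (in0=0, in1=1): fault-free U0=0, U1=0, U2=1, U3=0 → 0; observed 0. Eliminates U2 stuck-at-0.
Only U3 stuck-at-0 is consistent with every test.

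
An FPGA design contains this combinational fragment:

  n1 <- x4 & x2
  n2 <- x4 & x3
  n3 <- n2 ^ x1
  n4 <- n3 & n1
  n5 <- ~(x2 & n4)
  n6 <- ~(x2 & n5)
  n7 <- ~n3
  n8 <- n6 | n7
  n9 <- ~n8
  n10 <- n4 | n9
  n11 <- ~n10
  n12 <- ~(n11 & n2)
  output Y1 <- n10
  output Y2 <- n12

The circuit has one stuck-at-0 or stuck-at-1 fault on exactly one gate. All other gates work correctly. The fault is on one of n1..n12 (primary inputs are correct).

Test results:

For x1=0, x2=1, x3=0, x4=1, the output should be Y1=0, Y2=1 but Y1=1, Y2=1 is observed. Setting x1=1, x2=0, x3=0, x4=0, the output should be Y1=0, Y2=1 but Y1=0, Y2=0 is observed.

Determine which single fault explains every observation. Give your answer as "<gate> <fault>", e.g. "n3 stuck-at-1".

n2 stuck-at-1

Fault-free values for test 1 (x1=0, x2=1, x3=0, x4=1): n1=1, n2=0, n3=0, n4=0, n5=1, n6=0, n7=1, n8=1, n9=0, n10=0, n11=1, n12=1, giving Y1=0, Y2=1. Observed Y1=1, Y2=1.
Test 1: faults giving observed Y1=1, Y2=1 are {n2 stuck-at-1, n3 stuck-at-1, n4 stuck-at-1, n7 stuck-at-0, n8 stuck-at-0, n9 stuck-at-1, n10 stuck-at-1}.
Test 2 (x1=1, x2=0, x3=0, x4=0): fault-free n1=0, n2=0, n3=1, n4=0, n5=1, n6=1, n7=0, n8=1, n9=0, n10=0, n11=1, n12=1 → Y1=0, Y2=1; observed Y1=0, Y2=0. Eliminates n3 stuck-at-1, n4 stuck-at-1, n7 stuck-at-0, n8 stuck-at-0, n9 stuck-at-1, n10 stuck-at-1.
Only n2 stuck-at-1 is consistent with every test.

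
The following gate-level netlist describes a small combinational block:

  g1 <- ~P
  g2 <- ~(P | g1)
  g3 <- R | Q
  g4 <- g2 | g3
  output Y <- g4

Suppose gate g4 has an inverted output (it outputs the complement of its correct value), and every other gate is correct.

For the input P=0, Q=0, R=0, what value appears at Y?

1

Propagate with g4 forced: g1=1, g2=0, g3=0, g4=1 [inverted output].
So Y = 1. (Without the fault it would be 0.)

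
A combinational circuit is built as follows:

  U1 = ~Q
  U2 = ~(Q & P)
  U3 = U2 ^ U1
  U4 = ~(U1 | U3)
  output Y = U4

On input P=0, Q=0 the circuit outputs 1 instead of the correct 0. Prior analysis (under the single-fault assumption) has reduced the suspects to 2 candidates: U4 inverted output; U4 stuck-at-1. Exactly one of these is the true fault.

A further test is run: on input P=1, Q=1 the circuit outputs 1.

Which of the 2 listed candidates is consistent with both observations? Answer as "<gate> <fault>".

Evaluate each candidate on input P=1, Q=1:
  U4 inverted output: U1=0, U2=0, U3=0, U4=0 [inverted output] → 0 — eliminated
  U4 stuck-at-1: U1=0, U2=0, U3=0, U4=1 [stuck-at-1] → 1 — matches
Only U4 stuck-at-1 reproduces the observed 1.

U4 stuck-at-1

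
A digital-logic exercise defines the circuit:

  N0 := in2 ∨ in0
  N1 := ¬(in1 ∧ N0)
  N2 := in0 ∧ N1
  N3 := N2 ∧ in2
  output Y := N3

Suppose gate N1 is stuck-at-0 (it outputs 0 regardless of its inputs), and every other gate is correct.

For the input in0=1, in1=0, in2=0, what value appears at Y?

Propagate with N1 forced: N0=1, N1=0 [stuck-at-0], N2=0, N3=0.
So Y = 0. (Same as the fault-free value — the fault is masked on this input.)

0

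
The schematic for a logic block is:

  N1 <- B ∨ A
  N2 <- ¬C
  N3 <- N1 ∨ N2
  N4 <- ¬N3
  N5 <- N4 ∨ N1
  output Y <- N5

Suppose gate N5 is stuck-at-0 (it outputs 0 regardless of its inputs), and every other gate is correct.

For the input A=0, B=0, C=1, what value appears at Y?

0

Propagate with N5 forced: N1=0, N2=0, N3=0, N4=1, N5=0 [stuck-at-0].
So Y = 0. (Without the fault it would be 1.)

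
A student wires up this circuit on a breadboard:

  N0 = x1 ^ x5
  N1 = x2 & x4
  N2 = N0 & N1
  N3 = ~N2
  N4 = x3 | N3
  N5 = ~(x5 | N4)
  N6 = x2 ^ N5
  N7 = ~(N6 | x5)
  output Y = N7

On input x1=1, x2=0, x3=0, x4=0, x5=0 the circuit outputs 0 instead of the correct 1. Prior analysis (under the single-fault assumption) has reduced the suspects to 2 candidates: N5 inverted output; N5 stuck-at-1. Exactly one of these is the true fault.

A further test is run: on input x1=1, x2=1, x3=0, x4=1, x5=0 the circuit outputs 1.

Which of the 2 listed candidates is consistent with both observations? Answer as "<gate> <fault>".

Evaluate each candidate on input x1=1, x2=1, x3=0, x4=1, x5=0:
  N5 inverted output: N0=1, N1=1, N2=1, N3=0, N4=0, N5=0 [inverted output], N6=1, N7=0 → 0 — eliminated
  N5 stuck-at-1: N0=1, N1=1, N2=1, N3=0, N4=0, N5=1 [stuck-at-1], N6=0, N7=1 → 1 — matches
Only N5 stuck-at-1 reproduces the observed 1.

N5 stuck-at-1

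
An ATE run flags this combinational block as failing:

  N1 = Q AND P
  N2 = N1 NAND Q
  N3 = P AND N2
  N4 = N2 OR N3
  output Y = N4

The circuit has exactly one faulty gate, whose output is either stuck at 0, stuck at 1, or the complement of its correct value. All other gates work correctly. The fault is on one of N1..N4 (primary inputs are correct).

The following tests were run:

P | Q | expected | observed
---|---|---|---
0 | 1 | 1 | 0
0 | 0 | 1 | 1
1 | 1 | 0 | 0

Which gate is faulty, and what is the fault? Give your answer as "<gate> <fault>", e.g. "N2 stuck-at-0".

Fault-free values for test 1 (P=0, Q=1): N1=0, N2=1, N3=0, N4=1, giving Y=1. Observed 0.
Test 1: faults giving observed 0 are {N1 stuck-at-1, N1 inverted output, N2 stuck-at-0, N2 inverted output, N4 stuck-at-0, N4 inverted output}.
Test 2 (P=0, Q=0): fault-free N1=0, N2=1, N3=0, N4=1 → 1; observed 1. Eliminates N2 stuck-at-0, N2 inverted output, N4 stuck-at-0, N4 inverted output.
Test 3 (P=1, Q=1): fault-free N1=1, N2=0, N3=0, N4=0 → 0; observed 0. Eliminates N1 inverted output.
Only N1 stuck-at-1 is consistent with every test.

N1 stuck-at-1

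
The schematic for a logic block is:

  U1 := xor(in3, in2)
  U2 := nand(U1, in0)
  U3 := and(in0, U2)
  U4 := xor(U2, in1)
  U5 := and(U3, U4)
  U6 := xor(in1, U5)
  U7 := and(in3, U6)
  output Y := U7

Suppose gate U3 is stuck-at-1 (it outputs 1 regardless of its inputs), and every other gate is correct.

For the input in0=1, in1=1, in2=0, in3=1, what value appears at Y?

0

Propagate with U3 forced: U1=1, U2=0, U3=1 [stuck-at-1], U4=1, U5=1, U6=0, U7=0.
So Y = 0. (Without the fault it would be 1.)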